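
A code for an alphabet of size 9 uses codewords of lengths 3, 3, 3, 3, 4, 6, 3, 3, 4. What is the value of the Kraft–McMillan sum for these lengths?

With common denominator 2^6 = 64: Σ 2^(−ℓᵢ) = 8/64 + 8/64 + 8/64 + 8/64 + 4/64 + 1/64 + 8/64 + 8/64 + 4/64 = 57/64 = 0.890625.

0.890625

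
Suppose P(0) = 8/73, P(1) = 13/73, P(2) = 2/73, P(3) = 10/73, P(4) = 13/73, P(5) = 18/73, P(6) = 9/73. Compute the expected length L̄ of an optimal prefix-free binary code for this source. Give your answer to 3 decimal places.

Repeatedly combine the two least-probable nodes; the expected code length is the sum of the merged weights.
merge 2/73 + 8/73 → 10/73
merge 9/73 + 10/73 → 19/73
merge 10/73 + 13/73 → 23/73
merge 13/73 + 18/73 → 31/73
merge 19/73 + 23/73 → 42/73
merge 31/73 + 42/73 → 1
L = 10/73 + 19/73 + 23/73 + 31/73 + 42/73 + 1 = 198/73 ≈ 2.712 bits/symbol.

2.712 bits/symbol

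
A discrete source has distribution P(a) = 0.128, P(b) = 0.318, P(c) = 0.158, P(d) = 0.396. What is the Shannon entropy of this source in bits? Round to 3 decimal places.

H = −Σ pᵢ log₂ pᵢ.
−0.128·log₂(0.128) = 0.3796
−0.318·log₂(0.318) = 0.5256
−0.158·log₂(0.158) = 0.4206
−0.396·log₂(0.396) = 0.5292
Sum ≈ 1.8551 → 1.855 bits.

1.855 bits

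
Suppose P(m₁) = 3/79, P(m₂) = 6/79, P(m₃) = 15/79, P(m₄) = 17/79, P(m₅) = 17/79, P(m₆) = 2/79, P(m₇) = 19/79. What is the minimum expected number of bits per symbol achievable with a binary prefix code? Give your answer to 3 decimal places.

2.532 bits/symbol

Repeatedly combine the two least-probable nodes; the expected code length is the sum of the merged weights.
merge 2/79 + 3/79 → 5/79
merge 5/79 + 6/79 → 11/79
merge 11/79 + 15/79 → 26/79
merge 17/79 + 17/79 → 34/79
merge 19/79 + 26/79 → 45/79
merge 34/79 + 45/79 → 1
L = 5/79 + 11/79 + 26/79 + 34/79 + 45/79 + 1 = 200/79 ≈ 2.532 bits/symbol.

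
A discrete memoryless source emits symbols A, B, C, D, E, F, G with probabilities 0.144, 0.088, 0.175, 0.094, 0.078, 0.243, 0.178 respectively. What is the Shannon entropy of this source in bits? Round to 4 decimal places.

2.6981 bits

H = −Σ pᵢ log₂ pᵢ.
−0.144·log₂(0.144) = 0.4026
−0.088·log₂(0.088) = 0.3086
−0.175·log₂(0.175) = 0.4401
−0.094·log₂(0.094) = 0.3207
−0.078·log₂(0.078) = 0.2871
−0.243·log₂(0.243) = 0.4960
−0.178·log₂(0.178) = 0.4432
Sum ≈ 2.6981 → 2.6981 bits.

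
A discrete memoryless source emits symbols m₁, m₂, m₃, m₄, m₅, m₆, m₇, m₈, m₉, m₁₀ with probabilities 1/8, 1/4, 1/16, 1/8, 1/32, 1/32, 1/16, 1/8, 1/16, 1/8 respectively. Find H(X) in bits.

3.0625 bits

Each probability is a power of 1/2, so log₂(1/p) is an integer.
H = Σ p·log₂(1/p) = 1/8·3 + 1/4·2 + 1/16·4 + 1/8·3 + 1/32·5 + 1/32·5 + 1/16·4 + 1/8·3 + 1/16·4 + 1/8·3 = 3.0625 bits.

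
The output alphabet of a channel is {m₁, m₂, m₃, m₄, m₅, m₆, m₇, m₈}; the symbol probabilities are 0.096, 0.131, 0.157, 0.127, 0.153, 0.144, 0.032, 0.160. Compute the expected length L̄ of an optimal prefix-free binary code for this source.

2.968 bits/symbol

Repeatedly combine the two least-probable nodes; the expected code length is the sum of the merged weights.
merge 4/125 + 12/125 → 16/125
merge 127/1000 + 16/125 → 51/200
merge 131/1000 + 18/125 → 11/40
merge 153/1000 + 157/1000 → 31/100
merge 4/25 + 51/200 → 83/200
merge 11/40 + 31/100 → 117/200
merge 83/200 + 117/200 → 1
L = 16/125 + 51/200 + 11/40 + 31/100 + 83/200 + 117/200 + 1 = 371/125 = 2.968 bits/symbol.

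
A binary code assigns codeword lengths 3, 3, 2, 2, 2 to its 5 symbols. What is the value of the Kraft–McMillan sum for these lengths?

With common denominator 2^3 = 8: Σ 2^(−ℓᵢ) = 1/8 + 1/8 + 2/8 + 2/8 + 2/8 = 8/8 = 1.

1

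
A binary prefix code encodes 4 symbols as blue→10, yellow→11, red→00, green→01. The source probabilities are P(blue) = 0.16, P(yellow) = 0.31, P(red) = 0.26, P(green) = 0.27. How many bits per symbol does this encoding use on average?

L̄ = Σ pᵢ·ℓᵢ = 0.16·2 + 0.31·2 + 0.26·2 + 0.27·2 = 2 bits/symbol.

2 bits/symbol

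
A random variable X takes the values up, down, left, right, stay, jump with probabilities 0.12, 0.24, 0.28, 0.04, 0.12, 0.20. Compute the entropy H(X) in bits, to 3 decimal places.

H = −Σ pᵢ log₂ pᵢ.
−0.12·log₂(0.12) = 0.3671
−0.24·log₂(0.24) = 0.4941
−0.28·log₂(0.28) = 0.5142
−0.04·log₂(0.04) = 0.1858
−0.12·log₂(0.12) = 0.3671
−0.20·log₂(0.20) = 0.4644
Sum ≈ 2.3926 → 2.393 bits.

2.393 bits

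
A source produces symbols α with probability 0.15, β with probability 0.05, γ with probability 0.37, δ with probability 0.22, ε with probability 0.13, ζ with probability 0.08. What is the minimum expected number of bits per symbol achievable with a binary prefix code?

Repeatedly combine the two least-probable nodes; the expected code length is the sum of the merged weights.
merge 1/20 + 2/25 → 13/100
merge 13/100 + 13/100 → 13/50
merge 3/20 + 11/50 → 37/100
merge 13/50 + 37/100 → 63/100
merge 37/100 + 63/100 → 1
L = 13/100 + 13/50 + 37/100 + 63/100 + 1 = 239/100 = 2.39 bits/symbol.

2.39 bits/symbol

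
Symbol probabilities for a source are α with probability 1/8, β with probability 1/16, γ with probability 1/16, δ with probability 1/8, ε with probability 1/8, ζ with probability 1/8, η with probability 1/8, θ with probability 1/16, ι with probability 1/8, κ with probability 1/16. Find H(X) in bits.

3.25 bits

Each probability is a power of 1/2, so log₂(1/p) is an integer.
H = Σ p·log₂(1/p) = 1/8·3 + 1/16·4 + 1/16·4 + 1/8·3 + 1/8·3 + 1/8·3 + 1/8·3 + 1/16·4 + 1/8·3 + 1/16·4 = 3.25 bits.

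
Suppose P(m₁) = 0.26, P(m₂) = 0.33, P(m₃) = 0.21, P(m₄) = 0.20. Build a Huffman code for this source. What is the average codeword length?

Repeatedly combine the two least-probable nodes; the expected code length is the sum of the merged weights.
merge 1/5 + 21/100 → 41/100
merge 13/50 + 33/100 → 59/100
merge 41/100 + 59/100 → 1
L = 41/100 + 59/100 + 1 = 2 bits/symbol.

2 bits/symbol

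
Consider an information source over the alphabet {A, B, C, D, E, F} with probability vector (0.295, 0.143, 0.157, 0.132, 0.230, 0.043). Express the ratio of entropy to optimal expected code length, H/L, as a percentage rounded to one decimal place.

97.3%

Entropy H = −Σ p log₂ p ≈ 2.4087 bits.
Huffman merges: 43/1000+33/250→7/40; 143/1000+157/1000→3/10; 7/40+23/100→81/200; 59/200+3/10→119/200; 81/200+119/200→1. L = 99/40 ≈ 2.4750.
Efficiency = H/L = 2.4087/2.4750 = 97.3%.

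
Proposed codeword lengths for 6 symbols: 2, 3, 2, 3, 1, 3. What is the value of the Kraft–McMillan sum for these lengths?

With common denominator 2^3 = 8: Σ 2^(−ℓᵢ) = 2/8 + 1/8 + 2/8 + 1/8 + 4/8 + 1/8 = 11/8 = 1.375.

1.375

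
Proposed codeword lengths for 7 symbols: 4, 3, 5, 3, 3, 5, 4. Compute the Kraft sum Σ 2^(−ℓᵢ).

0.5625

With common denominator 2^5 = 32: Σ 2^(−ℓᵢ) = 2/32 + 4/32 + 1/32 + 4/32 + 4/32 + 1/32 + 2/32 = 18/32 = 0.5625.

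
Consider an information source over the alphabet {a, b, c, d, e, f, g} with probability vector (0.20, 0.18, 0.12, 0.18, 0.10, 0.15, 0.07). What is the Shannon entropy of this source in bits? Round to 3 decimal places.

H = −Σ pᵢ log₂ pᵢ.
−0.20·log₂(0.20) = 0.4644
−0.18·log₂(0.18) = 0.4453
−0.12·log₂(0.12) = 0.3671
−0.18·log₂(0.18) = 0.4453
−0.10·log₂(0.10) = 0.3322
−0.15·log₂(0.15) = 0.4105
−0.07·log₂(0.07) = 0.2686
Sum ≈ 2.7334 → 2.733 bits.

2.733 bits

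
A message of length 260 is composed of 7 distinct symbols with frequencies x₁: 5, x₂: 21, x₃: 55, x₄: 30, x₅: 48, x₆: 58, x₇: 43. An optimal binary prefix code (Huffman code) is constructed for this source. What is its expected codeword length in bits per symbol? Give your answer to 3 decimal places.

Probabilities are the counts divided by 260.
Repeatedly combine the two least-probable nodes; the expected code length is the sum of the merged weights.
merge 1/52 + 21/260 → 1/10
merge 1/10 + 3/26 → 14/65
merge 43/260 + 12/65 → 7/20
merge 11/52 + 14/65 → 111/260
merge 29/130 + 7/20 → 149/260
merge 111/260 + 149/260 → 1
L = 1/10 + 14/65 + 7/20 + 111/260 + 149/260 + 1 = 693/260 ≈ 2.665 bits/symbol.

2.665 bits/symbol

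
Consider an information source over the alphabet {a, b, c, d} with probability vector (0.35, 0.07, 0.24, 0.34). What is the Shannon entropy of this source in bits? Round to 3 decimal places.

H = −Σ pᵢ log₂ pᵢ.
−0.35·log₂(0.35) = 0.5301
−0.07·log₂(0.07) = 0.2686
−0.24·log₂(0.24) = 0.4941
−0.34·log₂(0.34) = 0.5292
Sum ≈ 1.8220 → 1.822 bits.

1.822 bits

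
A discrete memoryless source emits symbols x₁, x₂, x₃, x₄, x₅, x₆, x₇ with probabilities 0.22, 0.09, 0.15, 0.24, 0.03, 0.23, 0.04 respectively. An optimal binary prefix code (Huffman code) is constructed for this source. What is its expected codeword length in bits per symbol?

2.54 bits/symbol

Repeatedly combine the two least-probable nodes; the expected code length is the sum of the merged weights.
merge 3/100 + 1/25 → 7/100
merge 7/100 + 9/100 → 4/25
merge 3/20 + 4/25 → 31/100
merge 11/50 + 23/100 → 9/20
merge 6/25 + 31/100 → 11/20
merge 9/20 + 11/20 → 1
L = 7/100 + 4/25 + 31/100 + 9/20 + 11/20 + 1 = 127/50 = 2.54 bits/symbol.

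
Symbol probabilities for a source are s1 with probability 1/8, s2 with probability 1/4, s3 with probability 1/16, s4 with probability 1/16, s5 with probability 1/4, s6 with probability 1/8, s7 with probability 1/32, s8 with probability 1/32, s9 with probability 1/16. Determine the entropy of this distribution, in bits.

2.8125 bits

Each probability is a power of 1/2, so log₂(1/p) is an integer.
H = Σ p·log₂(1/p) = 1/8·3 + 1/4·2 + 1/16·4 + 1/16·4 + 1/4·2 + 1/8·3 + 1/32·5 + 1/32·5 + 1/16·4 = 2.8125 bits.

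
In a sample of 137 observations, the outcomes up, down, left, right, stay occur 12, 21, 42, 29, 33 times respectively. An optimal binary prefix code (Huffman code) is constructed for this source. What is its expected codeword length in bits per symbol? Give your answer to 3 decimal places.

2.241 bits/symbol

Probabilities are the counts divided by 137.
Repeatedly combine the two least-probable nodes; the expected code length is the sum of the merged weights.
merge 12/137 + 21/137 → 33/137
merge 29/137 + 33/137 → 62/137
merge 33/137 + 42/137 → 75/137
merge 62/137 + 75/137 → 1
L = 33/137 + 62/137 + 75/137 + 1 = 307/137 ≈ 2.241 bits/symbol.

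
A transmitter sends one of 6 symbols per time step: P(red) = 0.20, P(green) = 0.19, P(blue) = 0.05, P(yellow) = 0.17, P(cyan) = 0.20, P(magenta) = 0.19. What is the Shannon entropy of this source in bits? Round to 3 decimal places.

H = −Σ pᵢ log₂ pᵢ.
−0.20·log₂(0.20) = 0.4644
−0.19·log₂(0.19) = 0.4552
−0.05·log₂(0.05) = 0.2161
−0.17·log₂(0.17) = 0.4346
−0.20·log₂(0.20) = 0.4644
−0.19·log₂(0.19) = 0.4552
Sum ≈ 2.4899 → 2.490 bits.

2.490 bits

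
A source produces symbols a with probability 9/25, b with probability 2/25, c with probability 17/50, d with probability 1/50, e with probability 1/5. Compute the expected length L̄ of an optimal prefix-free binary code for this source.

Repeatedly combine the two least-probable nodes; the expected code length is the sum of the merged weights.
merge 1/50 + 2/25 → 1/10
merge 1/10 + 1/5 → 3/10
merge 3/10 + 17/50 → 16/25
merge 9/25 + 16/25 → 1
L = 1/10 + 3/10 + 16/25 + 1 = 51/25 = 2.04 bits/symbol.

2.04 bits/symbol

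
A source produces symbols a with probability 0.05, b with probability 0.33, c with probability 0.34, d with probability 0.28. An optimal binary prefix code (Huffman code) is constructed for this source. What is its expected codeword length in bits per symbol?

1.99 bits/symbol

Repeatedly combine the two least-probable nodes; the expected code length is the sum of the merged weights.
merge 1/20 + 7/25 → 33/100
merge 33/100 + 33/100 → 33/50
merge 17/50 + 33/50 → 1
L = 33/100 + 33/50 + 1 = 199/100 = 1.99 bits/symbol.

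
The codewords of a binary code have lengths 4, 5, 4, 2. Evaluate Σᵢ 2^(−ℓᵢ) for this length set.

0.40625

With common denominator 2^5 = 32: Σ 2^(−ℓᵢ) = 2/32 + 1/32 + 2/32 + 8/32 = 13/32 = 0.40625.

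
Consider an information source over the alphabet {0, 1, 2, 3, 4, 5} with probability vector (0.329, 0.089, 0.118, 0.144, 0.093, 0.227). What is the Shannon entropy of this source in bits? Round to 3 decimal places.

2.409 bits

H = −Σ pᵢ log₂ pᵢ.
−0.329·log₂(0.329) = 0.5277
−0.089·log₂(0.089) = 0.3106
−0.118·log₂(0.118) = 0.3638
−0.144·log₂(0.144) = 0.4026
−0.093·log₂(0.093) = 0.3187
−0.227·log₂(0.227) = 0.4856
Sum ≈ 2.4090 → 2.409 bits.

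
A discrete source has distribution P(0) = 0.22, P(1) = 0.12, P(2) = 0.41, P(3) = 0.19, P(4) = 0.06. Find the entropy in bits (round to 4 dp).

2.0738 bits

H = −Σ pᵢ log₂ pᵢ.
−0.22·log₂(0.22) = 0.4806
−0.12·log₂(0.12) = 0.3671
−0.41·log₂(0.41) = 0.5274
−0.19·log₂(0.19) = 0.4552
−0.06·log₂(0.06) = 0.2435
Sum ≈ 2.0738 → 2.0738 bits.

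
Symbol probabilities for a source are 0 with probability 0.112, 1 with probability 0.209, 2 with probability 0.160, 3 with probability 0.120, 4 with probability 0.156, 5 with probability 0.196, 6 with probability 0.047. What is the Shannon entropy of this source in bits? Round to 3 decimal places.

H = −Σ pᵢ log₂ pᵢ.
−0.112·log₂(0.112) = 0.3537
−0.209·log₂(0.209) = 0.4720
−0.160·log₂(0.160) = 0.4230
−0.120·log₂(0.120) = 0.3671
−0.156·log₂(0.156) = 0.4181
−0.196·log₂(0.196) = 0.4608
−0.047·log₂(0.047) = 0.2073
Sum ≈ 2.7021 → 2.702 bits.

2.702 bits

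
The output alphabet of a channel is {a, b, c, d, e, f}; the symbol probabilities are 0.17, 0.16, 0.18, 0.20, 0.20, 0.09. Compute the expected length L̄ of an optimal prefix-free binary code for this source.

2.6 bits/symbol

Repeatedly combine the two least-probable nodes; the expected code length is the sum of the merged weights.
merge 9/100 + 4/25 → 1/4
merge 17/100 + 9/50 → 7/20
merge 1/5 + 1/5 → 2/5
merge 1/4 + 7/20 → 3/5
merge 2/5 + 3/5 → 1
L = 1/4 + 7/20 + 2/5 + 3/5 + 1 = 13/5 = 2.6 bits/symbol.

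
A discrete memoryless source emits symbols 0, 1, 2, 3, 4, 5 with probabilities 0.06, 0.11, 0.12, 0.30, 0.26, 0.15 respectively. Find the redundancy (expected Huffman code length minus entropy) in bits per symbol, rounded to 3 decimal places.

Entropy H = −Σ p log₂ p ≈ 2.3978 bits.
Huffman merges: 3/50+11/100→17/100; 3/25+3/20→27/100; 17/100+13/50→43/100; 27/100+3/10→57/100; 43/100+57/100→1. L = 61/25 ≈ 2.4400.
L − H = 2.4400 − 2.3978 = 0.042 bits.

0.042 bits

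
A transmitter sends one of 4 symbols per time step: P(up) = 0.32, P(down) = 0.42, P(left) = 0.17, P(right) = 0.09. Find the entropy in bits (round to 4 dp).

1.7989 bits

H = −Σ pᵢ log₂ pᵢ.
−0.32·log₂(0.32) = 0.5260
−0.42·log₂(0.42) = 0.5256
−0.17·log₂(0.17) = 0.4346
−0.09·log₂(0.09) = 0.3127
Sum ≈ 1.7989 → 1.7989 bits.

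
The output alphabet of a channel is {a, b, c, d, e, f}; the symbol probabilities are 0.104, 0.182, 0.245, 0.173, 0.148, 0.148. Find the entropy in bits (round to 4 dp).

2.5379 bits

H = −Σ pᵢ log₂ pᵢ.
−0.104·log₂(0.104) = 0.3396
−0.182·log₂(0.182) = 0.4474
−0.245·log₂(0.245) = 0.4971
−0.173·log₂(0.173) = 0.4379
−0.148·log₂(0.148) = 0.4079
−0.148·log₂(0.148) = 0.4079
Sum ≈ 2.5379 → 2.5379 bits.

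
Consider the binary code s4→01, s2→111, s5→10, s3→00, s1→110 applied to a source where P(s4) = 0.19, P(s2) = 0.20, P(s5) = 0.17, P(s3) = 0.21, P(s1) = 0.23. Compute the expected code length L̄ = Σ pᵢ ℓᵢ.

L̄ = Σ pᵢ·ℓᵢ = 0.19·2 + 0.20·3 + 0.17·2 + 0.21·2 + 0.23·3 = 2.43 bits/symbol.

2.43 bits/symbol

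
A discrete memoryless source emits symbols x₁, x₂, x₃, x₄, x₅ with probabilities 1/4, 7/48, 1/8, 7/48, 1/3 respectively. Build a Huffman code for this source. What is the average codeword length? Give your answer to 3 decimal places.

2.271 bits/symbol

Repeatedly combine the two least-probable nodes; the expected code length is the sum of the merged weights.
merge 1/8 + 7/48 → 13/48
merge 7/48 + 1/4 → 19/48
merge 13/48 + 1/3 → 29/48
merge 19/48 + 29/48 → 1
L = 13/48 + 19/48 + 29/48 + 1 = 109/48 ≈ 2.271 bits/symbol.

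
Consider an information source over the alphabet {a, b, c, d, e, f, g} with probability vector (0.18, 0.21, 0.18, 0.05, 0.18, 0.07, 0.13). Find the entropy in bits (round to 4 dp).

H = −Σ pᵢ log₂ pᵢ.
−0.18·log₂(0.18) = 0.4453
−0.21·log₂(0.21) = 0.4728
−0.18·log₂(0.18) = 0.4453
−0.05·log₂(0.05) = 0.2161
−0.18·log₂(0.18) = 0.4453
−0.07·log₂(0.07) = 0.2686
−0.13·log₂(0.13) = 0.3826
Sum ≈ 2.6760 → 2.6760 bits.

2.6760 bits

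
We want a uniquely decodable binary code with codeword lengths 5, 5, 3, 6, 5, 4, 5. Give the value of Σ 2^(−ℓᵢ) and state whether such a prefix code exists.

0.328125; yes

With common denominator 2^6 = 64: Σ 2^(−ℓᵢ) = 2/64 + 2/64 + 8/64 + 1/64 + 2/64 + 4/64 + 2/64 = 21/64 = 0.328125.
Kraft's inequality requires Σ ≤ 1; here Σ = 0.328125 ≤ 1, so such a prefix code exists.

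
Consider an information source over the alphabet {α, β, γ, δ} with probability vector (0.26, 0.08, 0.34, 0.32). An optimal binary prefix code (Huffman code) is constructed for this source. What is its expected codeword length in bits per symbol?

2 bits/symbol

Repeatedly combine the two least-probable nodes; the expected code length is the sum of the merged weights.
merge 2/25 + 13/50 → 17/50
merge 8/25 + 17/50 → 33/50
merge 17/50 + 33/50 → 1
L = 17/50 + 33/50 + 1 = 2 bits/symbol.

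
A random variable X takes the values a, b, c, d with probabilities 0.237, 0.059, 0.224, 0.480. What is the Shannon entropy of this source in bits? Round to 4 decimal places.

H = −Σ pᵢ log₂ pᵢ.
−0.237·log₂(0.237) = 0.4923
−0.059·log₂(0.059) = 0.2409
−0.224·log₂(0.224) = 0.4835
−0.480·log₂(0.480) = 0.5083
Sum ≈ 1.7249 → 1.7249 bits.

1.7249 bits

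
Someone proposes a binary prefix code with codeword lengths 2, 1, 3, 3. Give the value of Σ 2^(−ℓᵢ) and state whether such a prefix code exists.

1; yes

With common denominator 2^3 = 8: Σ 2^(−ℓᵢ) = 2/8 + 4/8 + 1/8 + 1/8 = 8/8 = 1.
Kraft's inequality requires Σ ≤ 1; here Σ = 1 ≤ 1, so such a prefix code exists.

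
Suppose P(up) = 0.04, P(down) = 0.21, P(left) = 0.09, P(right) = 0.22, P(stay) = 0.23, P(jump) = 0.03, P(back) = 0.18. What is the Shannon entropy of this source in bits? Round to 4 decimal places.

2.5365 bits

H = −Σ pᵢ log₂ pᵢ.
−0.04·log₂(0.04) = 0.1858
−0.21·log₂(0.21) = 0.4728
−0.09·log₂(0.09) = 0.3127
−0.22·log₂(0.22) = 0.4806
−0.23·log₂(0.23) = 0.4877
−0.03·log₂(0.03) = 0.1518
−0.18·log₂(0.18) = 0.4453
Sum ≈ 2.5365 → 2.5365 bits.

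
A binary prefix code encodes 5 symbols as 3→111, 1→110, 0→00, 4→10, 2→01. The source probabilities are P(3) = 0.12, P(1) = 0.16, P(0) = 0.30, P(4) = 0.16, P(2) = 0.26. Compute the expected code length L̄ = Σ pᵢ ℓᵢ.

2.28 bits/symbol

L̄ = Σ pᵢ·ℓᵢ = 0.12·3 + 0.16·3 + 0.30·2 + 0.16·2 + 0.26·2 = 2.28 bits/symbol.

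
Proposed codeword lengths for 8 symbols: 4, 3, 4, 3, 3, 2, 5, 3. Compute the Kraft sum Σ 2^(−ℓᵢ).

0.90625

With common denominator 2^5 = 32: Σ 2^(−ℓᵢ) = 2/32 + 4/32 + 2/32 + 4/32 + 4/32 + 8/32 + 1/32 + 4/32 = 29/32 = 0.90625.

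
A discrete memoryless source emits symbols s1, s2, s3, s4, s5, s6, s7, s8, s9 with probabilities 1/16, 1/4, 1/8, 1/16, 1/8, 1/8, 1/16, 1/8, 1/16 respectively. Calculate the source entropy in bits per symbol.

Each probability is a power of 1/2, so log₂(1/p) is an integer.
H = Σ p·log₂(1/p) = 1/16·4 + 1/4·2 + 1/8·3 + 1/16·4 + 1/8·3 + 1/8·3 + 1/16·4 + 1/8·3 + 1/16·4 = 3 bits.

3 bits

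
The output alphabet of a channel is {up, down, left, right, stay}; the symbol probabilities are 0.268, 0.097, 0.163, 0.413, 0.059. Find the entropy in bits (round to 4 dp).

H = −Σ pᵢ log₂ pᵢ.
−0.268·log₂(0.268) = 0.5091
−0.097·log₂(0.097) = 0.3265
−0.163·log₂(0.163) = 0.4266
−0.413·log₂(0.413) = 0.5269
−0.059·log₂(0.059) = 0.2409
Sum ≈ 2.0300 → 2.0300 bits.

2.0300 bits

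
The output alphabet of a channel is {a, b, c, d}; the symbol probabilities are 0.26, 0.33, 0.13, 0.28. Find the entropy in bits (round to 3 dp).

1.930 bits

H = −Σ pᵢ log₂ pᵢ.
−0.26·log₂(0.26) = 0.5053
−0.33·log₂(0.33) = 0.5278
−0.13·log₂(0.13) = 0.3826
−0.28·log₂(0.28) = 0.5142
Sum ≈ 1.9300 → 1.930 bits.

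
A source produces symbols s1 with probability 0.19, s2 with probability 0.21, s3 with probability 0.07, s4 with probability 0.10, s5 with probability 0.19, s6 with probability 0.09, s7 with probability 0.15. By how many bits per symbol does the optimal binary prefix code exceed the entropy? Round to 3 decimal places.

0.053 bits

Entropy H = −Σ p log₂ p ≈ 2.7072 bits.
Huffman merges: 7/100+9/100→4/25; 1/10+3/20→1/4; 4/25+19/100→7/20; 19/100+21/100→2/5; 1/4+7/20→3/5; 2/5+3/5→1. L = 69/25 ≈ 2.7600.
L − H = 2.7600 − 2.7072 = 0.053 bits.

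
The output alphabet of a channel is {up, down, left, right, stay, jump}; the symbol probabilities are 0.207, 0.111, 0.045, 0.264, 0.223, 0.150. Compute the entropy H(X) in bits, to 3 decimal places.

H = −Σ pᵢ log₂ pᵢ.
−0.207·log₂(0.207) = 0.4704
−0.111·log₂(0.111) = 0.3520
−0.045·log₂(0.045) = 0.2013
−0.264·log₂(0.264) = 0.5072
−0.223·log₂(0.223) = 0.4828
−0.150·log₂(0.150) = 0.4105
Sum ≈ 2.4243 → 2.424 bits.

2.424 bits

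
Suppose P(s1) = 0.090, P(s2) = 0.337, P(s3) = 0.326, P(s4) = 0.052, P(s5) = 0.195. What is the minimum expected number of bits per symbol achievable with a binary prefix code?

Repeatedly combine the two least-probable nodes; the expected code length is the sum of the merged weights.
merge 13/250 + 9/100 → 71/500
merge 71/500 + 39/200 → 337/1000
merge 163/500 + 337/1000 → 663/1000
merge 337/1000 + 663/1000 → 1
L = 71/500 + 337/1000 + 663/1000 + 1 = 1071/500 = 2.142 bits/symbol.

2.142 bits/symbol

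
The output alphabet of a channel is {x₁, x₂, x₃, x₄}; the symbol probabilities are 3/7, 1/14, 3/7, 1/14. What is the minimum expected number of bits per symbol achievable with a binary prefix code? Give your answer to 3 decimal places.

1.714 bits/symbol

Repeatedly combine the two least-probable nodes; the expected code length is the sum of the merged weights.
merge 1/14 + 1/14 → 1/7
merge 1/7 + 3/7 → 4/7
merge 3/7 + 4/7 → 1
L = 1/7 + 4/7 + 1 = 12/7 ≈ 1.714 bits/symbol.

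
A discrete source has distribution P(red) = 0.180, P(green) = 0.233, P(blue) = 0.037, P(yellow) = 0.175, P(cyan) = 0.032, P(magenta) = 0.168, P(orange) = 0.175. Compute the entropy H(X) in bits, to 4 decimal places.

H = −Σ pᵢ log₂ pᵢ.
−0.180·log₂(0.180) = 0.4453
−0.233·log₂(0.233) = 0.4897
−0.037·log₂(0.037) = 0.1760
−0.175·log₂(0.175) = 0.4401
−0.032·log₂(0.032) = 0.1589
−0.168·log₂(0.168) = 0.4323
−0.175·log₂(0.175) = 0.4401
Sum ≈ 2.5823 → 2.5823 bits.

2.5823 bits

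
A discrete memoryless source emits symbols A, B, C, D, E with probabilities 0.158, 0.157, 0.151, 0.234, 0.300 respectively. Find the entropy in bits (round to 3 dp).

H = −Σ pᵢ log₂ pᵢ.
−0.158·log₂(0.158) = 0.4206
−0.157·log₂(0.157) = 0.4194
−0.151·log₂(0.151) = 0.4118
−0.234·log₂(0.234) = 0.4903
−0.300·log₂(0.300) = 0.5211
Sum ≈ 2.2632 → 2.263 bits.

2.263 bits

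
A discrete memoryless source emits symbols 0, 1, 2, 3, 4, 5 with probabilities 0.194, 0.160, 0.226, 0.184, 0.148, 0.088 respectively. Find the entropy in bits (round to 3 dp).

2.533 bits

H = −Σ pᵢ log₂ pᵢ.
−0.194·log₂(0.194) = 0.4590
−0.160·log₂(0.160) = 0.4230
−0.226·log₂(0.226) = 0.4849
−0.184·log₂(0.184) = 0.4494
−0.148·log₂(0.148) = 0.4079
−0.088·log₂(0.088) = 0.3086
Sum ≈ 2.5328 → 2.533 bits.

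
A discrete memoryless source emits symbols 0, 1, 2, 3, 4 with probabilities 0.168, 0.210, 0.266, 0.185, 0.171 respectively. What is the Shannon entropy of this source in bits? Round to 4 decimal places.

H = −Σ pᵢ log₂ pᵢ.
−0.168·log₂(0.168) = 0.4323
−0.210·log₂(0.210) = 0.4728
−0.266·log₂(0.266) = 0.5082
−0.185·log₂(0.185) = 0.4504
−0.171·log₂(0.171) = 0.4357
Sum ≈ 2.2994 → 2.2994 bits.

2.2994 bits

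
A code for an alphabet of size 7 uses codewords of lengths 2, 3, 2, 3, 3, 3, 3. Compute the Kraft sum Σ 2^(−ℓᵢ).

With common denominator 2^3 = 8: Σ 2^(−ℓᵢ) = 2/8 + 1/8 + 2/8 + 1/8 + 1/8 + 1/8 + 1/8 = 9/8 = 1.125.

1.125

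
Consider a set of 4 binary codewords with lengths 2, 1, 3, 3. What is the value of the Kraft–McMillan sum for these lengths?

With common denominator 2^3 = 8: Σ 2^(−ℓᵢ) = 2/8 + 4/8 + 1/8 + 1/8 = 8/8 = 1.

1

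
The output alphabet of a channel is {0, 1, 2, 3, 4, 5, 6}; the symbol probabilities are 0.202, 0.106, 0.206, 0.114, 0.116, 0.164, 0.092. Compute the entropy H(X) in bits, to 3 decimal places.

2.741 bits

H = −Σ pᵢ log₂ pᵢ.
−0.202·log₂(0.202) = 0.4661
−0.106·log₂(0.106) = 0.3432
−0.206·log₂(0.206) = 0.4695
−0.114·log₂(0.114) = 0.3571
−0.116·log₂(0.116) = 0.3605
−0.164·log₂(0.164) = 0.4278
−0.092·log₂(0.092) = 0.3167
Sum ≈ 2.7410 → 2.741 bits.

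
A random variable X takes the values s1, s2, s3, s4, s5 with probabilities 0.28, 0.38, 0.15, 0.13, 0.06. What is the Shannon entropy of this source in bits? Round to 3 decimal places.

H = −Σ pᵢ log₂ pᵢ.
−0.28·log₂(0.28) = 0.5142
−0.38·log₂(0.38) = 0.5305
−0.15·log₂(0.15) = 0.4105
−0.13·log₂(0.13) = 0.3826
−0.06·log₂(0.06) = 0.2435
Sum ≈ 2.0814 → 2.081 bits.

2.081 bits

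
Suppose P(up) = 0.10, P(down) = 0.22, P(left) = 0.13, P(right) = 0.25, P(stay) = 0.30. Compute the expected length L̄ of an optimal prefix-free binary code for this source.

Repeatedly combine the two least-probable nodes; the expected code length is the sum of the merged weights.
merge 1/10 + 13/100 → 23/100
merge 11/50 + 23/100 → 9/20
merge 1/4 + 3/10 → 11/20
merge 9/20 + 11/20 → 1
L = 23/100 + 9/20 + 11/20 + 1 = 223/100 = 2.23 bits/symbol.

2.23 bits/symbol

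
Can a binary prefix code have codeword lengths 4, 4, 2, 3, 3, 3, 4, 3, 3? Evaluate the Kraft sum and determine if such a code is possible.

1.0625; no

With common denominator 2^4 = 16: Σ 2^(−ℓᵢ) = 1/16 + 1/16 + 4/16 + 2/16 + 2/16 + 2/16 + 1/16 + 2/16 + 2/16 = 17/16 = 1.0625.
Kraft's inequality requires Σ ≤ 1; here Σ = 1.0625 > 1, so no such prefix code exists.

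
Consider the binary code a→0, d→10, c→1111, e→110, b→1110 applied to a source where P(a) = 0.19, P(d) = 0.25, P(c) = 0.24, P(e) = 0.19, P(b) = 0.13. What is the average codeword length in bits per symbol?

2.74 bits/symbol

L̄ = Σ pᵢ·ℓᵢ = 0.19·1 + 0.25·2 + 0.24·4 + 0.19·3 + 0.13·4 = 2.74 bits/symbol.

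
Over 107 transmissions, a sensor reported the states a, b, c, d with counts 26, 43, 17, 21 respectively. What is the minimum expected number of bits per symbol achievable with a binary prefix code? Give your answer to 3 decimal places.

Probabilities are the counts divided by 107.
Repeatedly combine the two least-probable nodes; the expected code length is the sum of the merged weights.
merge 17/107 + 21/107 → 38/107
merge 26/107 + 38/107 → 64/107
merge 43/107 + 64/107 → 1
L = 38/107 + 64/107 + 1 = 209/107 ≈ 1.953 bits/symbol.

1.953 bits/symbol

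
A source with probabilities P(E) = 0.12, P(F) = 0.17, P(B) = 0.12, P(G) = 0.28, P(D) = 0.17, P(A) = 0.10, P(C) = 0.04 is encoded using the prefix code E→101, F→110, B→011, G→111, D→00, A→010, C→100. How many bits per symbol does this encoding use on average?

L̄ = Σ pᵢ·ℓᵢ = 0.12·3 + 0.17·3 + 0.12·3 + 0.28·3 + 0.17·2 + 0.10·3 + 0.04·3 = 2.83 bits/symbol.

2.83 bits/symbol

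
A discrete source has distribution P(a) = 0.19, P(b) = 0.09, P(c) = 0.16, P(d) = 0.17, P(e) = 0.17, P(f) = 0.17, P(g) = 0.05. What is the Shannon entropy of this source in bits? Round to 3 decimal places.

2.711 bits

H = −Σ pᵢ log₂ pᵢ.
−0.19·log₂(0.19) = 0.4552
−0.09·log₂(0.09) = 0.3127
−0.16·log₂(0.16) = 0.4230
−0.17·log₂(0.17) = 0.4346
−0.17·log₂(0.17) = 0.4346
−0.17·log₂(0.17) = 0.4346
−0.05·log₂(0.05) = 0.2161
Sum ≈ 2.7108 → 2.711 bits.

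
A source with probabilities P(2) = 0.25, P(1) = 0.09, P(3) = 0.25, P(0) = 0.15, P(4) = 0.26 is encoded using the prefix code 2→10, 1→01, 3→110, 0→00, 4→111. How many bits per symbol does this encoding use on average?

L̄ = Σ pᵢ·ℓᵢ = 0.25·2 + 0.09·2 + 0.25·3 + 0.15·2 + 0.26·3 = 2.51 bits/symbol.

2.51 bits/symbol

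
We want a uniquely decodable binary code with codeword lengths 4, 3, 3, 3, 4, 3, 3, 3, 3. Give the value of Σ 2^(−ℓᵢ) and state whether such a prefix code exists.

1; yes

With common denominator 2^4 = 16: Σ 2^(−ℓᵢ) = 1/16 + 2/16 + 2/16 + 2/16 + 1/16 + 2/16 + 2/16 + 2/16 + 2/16 = 16/16 = 1.
Kraft's inequality requires Σ ≤ 1; here Σ = 1 ≤ 1, so such a prefix code exists.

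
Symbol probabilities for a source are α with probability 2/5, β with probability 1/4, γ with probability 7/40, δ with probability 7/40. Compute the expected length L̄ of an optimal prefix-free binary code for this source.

1.95 bits/symbol

Repeatedly combine the two least-probable nodes; the expected code length is the sum of the merged weights.
merge 7/40 + 7/40 → 7/20
merge 1/4 + 7/20 → 3/5
merge 2/5 + 3/5 → 1
L = 7/20 + 3/5 + 1 = 39/20 = 1.95 bits/symbol.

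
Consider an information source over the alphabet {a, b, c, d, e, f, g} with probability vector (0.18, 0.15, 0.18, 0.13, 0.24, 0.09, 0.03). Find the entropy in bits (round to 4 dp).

H = −Σ pᵢ log₂ pᵢ.
−0.18·log₂(0.18) = 0.4453
−0.15·log₂(0.15) = 0.4105
−0.18·log₂(0.18) = 0.4453
−0.13·log₂(0.13) = 0.3826
−0.24·log₂(0.24) = 0.4941
−0.09·log₂(0.09) = 0.3127
−0.03·log₂(0.03) = 0.1518
Sum ≈ 2.6424 → 2.6424 bits.

2.6424 bits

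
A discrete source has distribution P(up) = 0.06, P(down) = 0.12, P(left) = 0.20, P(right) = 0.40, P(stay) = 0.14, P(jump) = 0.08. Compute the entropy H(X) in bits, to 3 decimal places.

H = −Σ pᵢ log₂ pᵢ.
−0.06·log₂(0.06) = 0.2435
−0.12·log₂(0.12) = 0.3671
−0.20·log₂(0.20) = 0.4644
−0.40·log₂(0.40) = 0.5288
−0.14·log₂(0.14) = 0.3971
−0.08·log₂(0.08) = 0.2915
Sum ≈ 2.2924 → 2.292 bits.

2.292 bits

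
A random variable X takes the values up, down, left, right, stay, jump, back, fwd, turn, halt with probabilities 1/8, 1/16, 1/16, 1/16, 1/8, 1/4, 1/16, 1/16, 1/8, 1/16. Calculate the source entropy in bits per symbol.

Each probability is a power of 1/2, so log₂(1/p) is an integer.
H = Σ p·log₂(1/p) = 1/8·3 + 1/16·4 + 1/16·4 + 1/16·4 + 1/8·3 + 1/4·2 + 1/16·4 + 1/16·4 + 1/8·3 + 1/16·4 = 3.125 bits.

3.125 bits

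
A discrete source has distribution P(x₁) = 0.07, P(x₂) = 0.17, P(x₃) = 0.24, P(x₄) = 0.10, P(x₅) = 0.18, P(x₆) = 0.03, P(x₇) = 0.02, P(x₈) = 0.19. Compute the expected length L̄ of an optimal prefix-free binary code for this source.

2.74 bits/symbol

Repeatedly combine the two least-probable nodes; the expected code length is the sum of the merged weights.
merge 1/50 + 3/100 → 1/20
merge 1/20 + 7/100 → 3/25
merge 1/10 + 3/25 → 11/50
merge 17/100 + 9/50 → 7/20
merge 19/100 + 11/50 → 41/100
merge 6/25 + 7/20 → 59/100
merge 41/100 + 59/100 → 1
L = 1/20 + 3/25 + 11/50 + 7/20 + 41/100 + 59/100 + 1 = 137/50 = 2.74 bits/symbol.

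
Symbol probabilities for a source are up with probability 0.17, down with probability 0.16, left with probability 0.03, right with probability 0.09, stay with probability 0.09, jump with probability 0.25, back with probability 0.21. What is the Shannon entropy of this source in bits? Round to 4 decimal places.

H = −Σ pᵢ log₂ pᵢ.
−0.17·log₂(0.17) = 0.4346
−0.16·log₂(0.16) = 0.4230
−0.03·log₂(0.03) = 0.1518
−0.09·log₂(0.09) = 0.3127
−0.09·log₂(0.09) = 0.3127
−0.25·log₂(0.25) = 0.5000
−0.21·log₂(0.21) = 0.4728
Sum ≈ 2.6075 → 2.6075 bits.

2.6075 bits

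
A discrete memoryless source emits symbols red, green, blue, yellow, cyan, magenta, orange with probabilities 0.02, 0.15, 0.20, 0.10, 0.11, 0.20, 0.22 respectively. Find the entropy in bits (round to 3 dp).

2.615 bits

H = −Σ pᵢ log₂ pᵢ.
−0.02·log₂(0.02) = 0.1129
−0.15·log₂(0.15) = 0.4105
−0.20·log₂(0.20) = 0.4644
−0.10·log₂(0.10) = 0.3322
−0.11·log₂(0.11) = 0.3503
−0.20·log₂(0.20) = 0.4644
−0.22·log₂(0.22) = 0.4806
Sum ≈ 2.6152 → 2.615 bits.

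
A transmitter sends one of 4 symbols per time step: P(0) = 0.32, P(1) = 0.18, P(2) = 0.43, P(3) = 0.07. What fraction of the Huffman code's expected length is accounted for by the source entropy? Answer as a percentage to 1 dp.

Entropy H = −Σ p log₂ p ≈ 1.7635 bits.
Huffman merges: 7/100+9/50→1/4; 1/4+8/25→57/100; 43/100+57/100→1. L = 91/50 ≈ 1.8200.
Efficiency = H/L = 1.7635/1.8200 = 96.9%.

96.9%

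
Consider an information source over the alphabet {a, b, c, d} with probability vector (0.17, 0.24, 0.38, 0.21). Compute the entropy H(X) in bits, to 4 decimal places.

H = −Σ pᵢ log₂ pᵢ.
−0.17·log₂(0.17) = 0.4346
−0.24·log₂(0.24) = 0.4941
−0.38·log₂(0.38) = 0.5305
−0.21·log₂(0.21) = 0.4728
Sum ≈ 1.9320 → 1.9320 bits.

1.9320 bits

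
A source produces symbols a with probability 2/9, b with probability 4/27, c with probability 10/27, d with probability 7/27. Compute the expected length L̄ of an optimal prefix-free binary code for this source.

2 bits/symbol

Repeatedly combine the two least-probable nodes; the expected code length is the sum of the merged weights.
merge 4/27 + 2/9 → 10/27
merge 7/27 + 10/27 → 17/27
merge 10/27 + 17/27 → 1
L = 10/27 + 17/27 + 1 = 2 bits/symbol.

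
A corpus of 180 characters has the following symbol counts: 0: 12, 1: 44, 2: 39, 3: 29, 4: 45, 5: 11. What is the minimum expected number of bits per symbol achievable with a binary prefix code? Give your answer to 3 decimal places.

Probabilities are the counts divided by 180.
Repeatedly combine the two least-probable nodes; the expected code length is the sum of the merged weights.
merge 11/180 + 1/15 → 23/180
merge 23/180 + 29/180 → 13/45
merge 13/60 + 11/45 → 83/180
merge 1/4 + 13/45 → 97/180
merge 83/180 + 97/180 → 1
L = 23/180 + 13/45 + 83/180 + 97/180 + 1 = 29/12 ≈ 2.417 bits/symbol.

2.417 bits/symbol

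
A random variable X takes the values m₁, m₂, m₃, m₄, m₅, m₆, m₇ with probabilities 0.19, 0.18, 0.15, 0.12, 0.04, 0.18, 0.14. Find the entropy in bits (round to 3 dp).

2.706 bits

H = −Σ pᵢ log₂ pᵢ.
−0.19·log₂(0.19) = 0.4552
−0.18·log₂(0.18) = 0.4453
−0.15·log₂(0.15) = 0.4105
−0.12·log₂(0.12) = 0.3671
−0.04·log₂(0.04) = 0.1858
−0.18·log₂(0.18) = 0.4453
−0.14·log₂(0.14) = 0.3971
Sum ≈ 2.7063 → 2.706 bits.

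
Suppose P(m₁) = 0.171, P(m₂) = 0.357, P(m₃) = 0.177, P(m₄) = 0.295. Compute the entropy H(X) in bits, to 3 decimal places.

H = −Σ pᵢ log₂ pᵢ.
−0.171·log₂(0.171) = 0.4357
−0.357·log₂(0.357) = 0.5305
−0.177·log₂(0.177) = 0.4422
−0.295·log₂(0.295) = 0.5196
Sum ≈ 1.9279 → 1.928 bits.

1.928 bits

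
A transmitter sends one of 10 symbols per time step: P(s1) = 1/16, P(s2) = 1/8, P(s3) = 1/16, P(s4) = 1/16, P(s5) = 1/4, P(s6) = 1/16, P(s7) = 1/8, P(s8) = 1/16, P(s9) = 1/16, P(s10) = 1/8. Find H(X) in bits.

3.125 bits

Each probability is a power of 1/2, so log₂(1/p) is an integer.
H = Σ p·log₂(1/p) = 1/16·4 + 1/8·3 + 1/16·4 + 1/16·4 + 1/4·2 + 1/16·4 + 1/8·3 + 1/16·4 + 1/16·4 + 1/8·3 = 3.125 bits.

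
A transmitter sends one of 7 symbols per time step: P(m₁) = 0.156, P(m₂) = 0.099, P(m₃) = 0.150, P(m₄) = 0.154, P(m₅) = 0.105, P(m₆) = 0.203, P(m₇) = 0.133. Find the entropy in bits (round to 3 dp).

2.770 bits

H = −Σ pᵢ log₂ pᵢ.
−0.156·log₂(0.156) = 0.4181
−0.099·log₂(0.099) = 0.3303
−0.150·log₂(0.150) = 0.4105
−0.154·log₂(0.154) = 0.4156
−0.105·log₂(0.105) = 0.3414
−0.203·log₂(0.203) = 0.4670
−0.133·log₂(0.133) = 0.3871
Sum ≈ 2.7701 → 2.770 bits.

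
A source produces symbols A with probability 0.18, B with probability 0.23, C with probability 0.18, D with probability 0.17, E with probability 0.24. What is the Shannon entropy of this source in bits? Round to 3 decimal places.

2.307 bits

H = −Σ pᵢ log₂ pᵢ.
−0.18·log₂(0.18) = 0.4453
−0.23·log₂(0.23) = 0.4877
−0.18·log₂(0.18) = 0.4453
−0.17·log₂(0.17) = 0.4346
−0.24·log₂(0.24) = 0.4941
Sum ≈ 2.3070 → 2.307 bits.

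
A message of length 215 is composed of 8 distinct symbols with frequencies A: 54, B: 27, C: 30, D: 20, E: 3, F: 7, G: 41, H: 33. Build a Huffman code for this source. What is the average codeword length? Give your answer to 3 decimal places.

2.744 bits/symbol

Probabilities are the counts divided by 215.
Repeatedly combine the two least-probable nodes; the expected code length is the sum of the merged weights.
merge 3/215 + 7/215 → 2/43
merge 2/43 + 4/43 → 6/43
merge 27/215 + 6/43 → 57/215
merge 6/43 + 33/215 → 63/215
merge 41/215 + 54/215 → 19/43
merge 57/215 + 63/215 → 24/43
merge 19/43 + 24/43 → 1
L = 2/43 + 6/43 + 57/215 + 63/215 + 19/43 + 24/43 + 1 = 118/43 ≈ 2.744 bits/symbol.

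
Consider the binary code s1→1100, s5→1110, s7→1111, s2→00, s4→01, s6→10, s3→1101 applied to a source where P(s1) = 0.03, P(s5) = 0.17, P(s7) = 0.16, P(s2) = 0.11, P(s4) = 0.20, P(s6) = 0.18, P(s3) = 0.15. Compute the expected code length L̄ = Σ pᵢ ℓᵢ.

L̄ = Σ pᵢ·ℓᵢ = 0.03·4 + 0.17·4 + 0.16·4 + 0.11·2 + 0.20·2 + 0.18·2 + 0.15·4 = 3.02 bits/symbol.

3.02 bits/symbol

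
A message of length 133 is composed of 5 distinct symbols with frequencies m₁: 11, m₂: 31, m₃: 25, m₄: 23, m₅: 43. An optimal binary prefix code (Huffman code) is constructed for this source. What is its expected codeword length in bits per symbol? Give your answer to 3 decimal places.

Probabilities are the counts divided by 133.
Repeatedly combine the two least-probable nodes; the expected code length is the sum of the merged weights.
merge 11/133 + 23/133 → 34/133
merge 25/133 + 31/133 → 8/19
merge 34/133 + 43/133 → 11/19
merge 8/19 + 11/19 → 1
L = 34/133 + 8/19 + 11/19 + 1 = 300/133 ≈ 2.256 bits/symbol.

2.256 bits/symbol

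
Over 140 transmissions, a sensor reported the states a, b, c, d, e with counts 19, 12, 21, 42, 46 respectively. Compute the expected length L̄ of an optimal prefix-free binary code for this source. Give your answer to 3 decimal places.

2.221 bits/symbol

Probabilities are the counts divided by 140.
Repeatedly combine the two least-probable nodes; the expected code length is the sum of the merged weights.
merge 3/35 + 19/140 → 31/140
merge 3/20 + 31/140 → 13/35
merge 3/10 + 23/70 → 22/35
merge 13/35 + 22/35 → 1
L = 31/140 + 13/35 + 22/35 + 1 = 311/140 ≈ 2.221 bits/symbol.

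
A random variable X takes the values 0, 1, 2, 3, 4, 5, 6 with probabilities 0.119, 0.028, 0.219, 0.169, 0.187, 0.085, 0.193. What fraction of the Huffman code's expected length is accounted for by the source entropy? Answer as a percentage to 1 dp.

Entropy H = −Σ p log₂ p ≈ 2.6359 bits.
Huffman merges: 7/250+17/200→113/1000; 113/1000+119/1000→29/125; 169/1000+187/1000→89/250; 193/1000+219/1000→103/250; 29/125+89/250→147/250; 103/250+147/250→1. L = 2701/1000 ≈ 2.7010.
Efficiency = H/L = 2.6359/2.7010 = 97.6%.

97.6%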